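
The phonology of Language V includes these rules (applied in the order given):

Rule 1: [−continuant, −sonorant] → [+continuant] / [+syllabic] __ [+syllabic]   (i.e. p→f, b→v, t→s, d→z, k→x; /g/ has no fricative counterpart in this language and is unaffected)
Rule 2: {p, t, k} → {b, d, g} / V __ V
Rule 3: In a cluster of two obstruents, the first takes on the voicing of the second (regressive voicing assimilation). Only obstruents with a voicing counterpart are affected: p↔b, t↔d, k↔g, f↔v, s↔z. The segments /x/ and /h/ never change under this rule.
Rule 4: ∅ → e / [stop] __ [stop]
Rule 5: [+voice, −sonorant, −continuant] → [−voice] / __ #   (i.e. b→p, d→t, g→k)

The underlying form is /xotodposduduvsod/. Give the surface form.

xosotepozduzufsot

Rule 1 (intervocalic spirantization): /t/ is a stop between vowels /o/ and /o/, so it spirantizes to the fricative [s]. /d/ is a stop between vowels /u/ and /u/, so it spirantizes to the fricative [z]. /xotodposduduvsod/ → xosodposduzuvsod.
Rule 2 (intervocalic voicing): no segment meets the environment; /xosodposduzuvsod/ is unchanged.
Rule 3 (regressive voicing assimilation): /d/ precedes the voiceless obstruent /p/, so it devoices to [t] by assimilation. /s/ precedes the voiced obstruent /d/, so it voices to [z] by assimilation. /v/ precedes the voiceless obstruent /s/, so it devoices to [f] by assimilation. /xosodposduzuvsod/ → xosotpozduzufsod.
Rule 4 (stop-cluster e-epenthesis): /t/ and /p/ form a stop–stop cluster, so [e] is inserted between them. /xosotpozduzufsod/ → xosotepozduzufsod.
Rule 5 (final devoicing): /d/ is a voiced stop in word-final position, so it devoices to [t]. /xosotepozduzufsod/ → xosotepozduzufsot.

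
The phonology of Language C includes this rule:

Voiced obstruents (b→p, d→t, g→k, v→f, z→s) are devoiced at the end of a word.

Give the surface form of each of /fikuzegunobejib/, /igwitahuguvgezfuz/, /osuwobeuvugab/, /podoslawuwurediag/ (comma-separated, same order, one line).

/fikuzegunobejib/: /b/ is a voiced obstruent in word-final position, so it devoices to [p]. → [fikuzegunobejip].
/igwitahuguvgezfuz/: /z/ is a voiced obstruent in word-final position, so it devoices to [s]. → [igwitahuguvgezfus].
/osuwobeuvugab/: /b/ is a voiced obstruent in word-final position, so it devoices to [p]. → [osuwobeuvugap].
/podoslawuwurediag/: /g/ is a voiced obstruent in word-final position, so it devoices to [k]. → [podoslawuwurediak].

fikuzegunobejip, igwitahuguvgezfus, osuwobeuvugap, podoslawuwurediak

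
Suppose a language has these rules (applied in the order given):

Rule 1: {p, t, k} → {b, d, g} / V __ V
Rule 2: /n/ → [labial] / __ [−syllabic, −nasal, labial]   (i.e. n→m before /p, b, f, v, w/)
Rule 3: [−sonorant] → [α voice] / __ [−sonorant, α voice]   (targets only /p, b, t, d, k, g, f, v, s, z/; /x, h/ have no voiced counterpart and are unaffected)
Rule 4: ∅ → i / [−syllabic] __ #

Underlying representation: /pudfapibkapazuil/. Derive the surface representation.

Rule 1 (intervocalic voicing): /p/ is a voiceless stop between vowels /a/ and /i/, so it voices to [b]. /p/ is a voiceless stop between vowels /a/ and /a/, so it voices to [b]. /pudfapibkapazuil/ → pudfabibkabazuil.
Rule 2 (nasal place assimilation): no segment meets the environment; /pudfabibkabazuil/ is unchanged.
Rule 3 (regressive voicing assimilation): /d/ precedes the voiceless obstruent /f/, so it devoices to [t] by assimilation. /b/ precedes the voiceless obstruent /k/, so it devoices to [p] by assimilation. /pudfabibkabazuil/ → putfabipkabazuil.
Rule 4 (final i-epenthesis): the form ends in the consonant /l/, so [i] is inserted word-finally. /putfabipkabazuil/ → putfabipkabazuili.

putfabipkabazuili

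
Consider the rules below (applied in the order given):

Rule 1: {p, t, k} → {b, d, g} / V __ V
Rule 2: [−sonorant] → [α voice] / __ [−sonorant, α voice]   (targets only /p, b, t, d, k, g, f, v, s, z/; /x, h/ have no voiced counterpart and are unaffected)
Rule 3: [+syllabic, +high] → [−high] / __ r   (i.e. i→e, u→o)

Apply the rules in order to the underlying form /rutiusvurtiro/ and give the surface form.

rudiuzvortero

Rule 1 (intervocalic voicing): /t/ is a voiceless stop between vowels /u/ and /i/, so it voices to [d]. /rutiusvurtiro/ → rudiusvurtiro.
Rule 2 (regressive voicing assimilation): /s/ precedes the voiced obstruent /v/, so it voices to [z] by assimilation. /rudiusvurtiro/ → rudiuzvurtiro.
Rule 3 (pre-rhotic lowering): /u/ is a high vowel immediately before /r/, so it lowers to [o]. /i/ is a high vowel immediately before /r/, so it lowers to [e]. /rudiuzvurtiro/ → rudiuzvortero.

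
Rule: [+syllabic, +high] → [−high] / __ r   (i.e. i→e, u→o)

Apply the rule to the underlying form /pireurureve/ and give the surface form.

pereororeve

/i/ is a high vowel immediately before /r/, so it lowers to [e].
/u/ is a high vowel immediately before /r/, so it lowers to [o].
/u/ is a high vowel immediately before /r/, so it lowers to [o].
Surface form: [pereororeve].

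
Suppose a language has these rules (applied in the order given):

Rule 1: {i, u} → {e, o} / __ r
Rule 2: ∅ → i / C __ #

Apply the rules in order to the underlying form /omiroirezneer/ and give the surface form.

omeroerezneeri

Rule 1 (pre-rhotic lowering): /i/ is a high vowel immediately before /r/, so it lowers to [e]. /i/ is a high vowel immediately before /r/, so it lowers to [e]. /omiroirezneer/ → omeroerezneer.
Rule 2 (final i-epenthesis): the form ends in the consonant /r/, so [i] is inserted word-finally. /omeroerezneer/ → omeroerezneeri.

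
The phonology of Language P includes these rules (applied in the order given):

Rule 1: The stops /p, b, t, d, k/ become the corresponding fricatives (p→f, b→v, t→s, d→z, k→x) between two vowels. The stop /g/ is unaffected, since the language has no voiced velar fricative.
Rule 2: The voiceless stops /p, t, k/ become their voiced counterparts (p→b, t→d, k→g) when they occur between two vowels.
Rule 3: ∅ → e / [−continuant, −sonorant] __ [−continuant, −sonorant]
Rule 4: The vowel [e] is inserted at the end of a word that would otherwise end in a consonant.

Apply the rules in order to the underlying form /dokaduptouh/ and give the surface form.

Rule 1 (intervocalic spirantization): /k/ is a stop between vowels /o/ and /a/, so it spirantizes to the fricative [x]. /d/ is a stop between vowels /a/ and /u/, so it spirantizes to the fricative [z]. /dokaduptouh/ → doxazuptouh.
Rule 2 (intervocalic voicing): no segment meets the environment; /doxazuptouh/ is unchanged.
Rule 3 (stop-cluster e-epenthesis): /p/ and /t/ form a stop–stop cluster, so [e] is inserted between them. /doxazuptouh/ → doxazupetouh.
Rule 4 (final e-epenthesis): the form ends in the consonant /h/, so [e] is inserted word-finally. /doxazupetouh/ → doxazupetouhe.

doxazupetouhe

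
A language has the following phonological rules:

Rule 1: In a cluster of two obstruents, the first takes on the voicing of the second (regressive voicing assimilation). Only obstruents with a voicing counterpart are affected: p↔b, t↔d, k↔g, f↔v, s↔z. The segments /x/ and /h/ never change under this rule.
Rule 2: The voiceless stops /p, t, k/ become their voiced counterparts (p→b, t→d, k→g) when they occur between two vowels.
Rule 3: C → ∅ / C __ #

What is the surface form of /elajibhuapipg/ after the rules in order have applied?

elajiphuabib

Rule 1 (regressive voicing assimilation): /b/ precedes the voiceless obstruent /h/, so it devoices to [p] by assimilation. /p/ precedes the voiced obstruent /g/, so it voices to [b] by assimilation. /elajibhuapipg/ → elajiphuapibg.
Rule 2 (intervocalic voicing): /p/ is a voiceless stop between vowels /a/ and /i/, so it voices to [b]. /elajiphuapibg/ → elajiphuabibg.
Rule 3 (final cluster simplification): /g/ is the second consonant of a word-final cluster /bg/, so it deletes. /elajiphuabibg/ → elajiphuabib.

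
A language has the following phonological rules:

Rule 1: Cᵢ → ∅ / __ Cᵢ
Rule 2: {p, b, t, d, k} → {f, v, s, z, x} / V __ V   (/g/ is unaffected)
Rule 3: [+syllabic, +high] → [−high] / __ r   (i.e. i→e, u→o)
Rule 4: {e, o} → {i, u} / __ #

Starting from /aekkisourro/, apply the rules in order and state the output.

Rule 1 (degemination): /kk/ is a geminate; the first /k/ deletes. /rr/ is a geminate; the first /r/ deletes. /aekkisourro/ → aekisouro.
Rule 2 (intervocalic spirantization): /k/ is a stop between vowels /e/ and /i/, so it spirantizes to the fricative [x]. /aekisouro/ → aexisouro.
Rule 3 (pre-rhotic lowering): /u/ is a high vowel immediately before /r/, so it lowers to [o]. /aexisouro/ → aexisooro.
Rule 4 (final vowel raising): /o/ is a mid vowel in word-final position, so it raises to [u]. /aexisooro/ → aexisooru.

aexisooru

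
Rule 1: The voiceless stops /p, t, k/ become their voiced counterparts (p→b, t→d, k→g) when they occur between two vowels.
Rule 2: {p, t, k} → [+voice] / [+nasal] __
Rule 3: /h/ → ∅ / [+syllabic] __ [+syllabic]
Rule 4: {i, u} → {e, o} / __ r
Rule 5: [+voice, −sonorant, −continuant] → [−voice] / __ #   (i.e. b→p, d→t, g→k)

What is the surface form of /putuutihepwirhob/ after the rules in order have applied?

Rule 1 (intervocalic voicing): /t/ is a voiceless stop between vowels /u/ and /u/, so it voices to [d]. /t/ is a voiceless stop between vowels /u/ and /i/, so it voices to [d]. /putuutihepwirhob/ → puduudihepwirhob.
Rule 2 (post-nasal voicing): no segment meets the environment; /puduudihepwirhob/ is unchanged.
Rule 3 (intervocalic h-deletion): /h/ occurs between vowels /i/ and /e/, so it deletes. /puduudihepwirhob/ → puduudiepwirhob.
Rule 4 (pre-rhotic lowering): /i/ is a high vowel immediately before /r/, so it lowers to [e]. /puduudiepwirhob/ → puduudiepwerhob.
Rule 5 (final devoicing): /b/ is a voiced stop in word-final position, so it devoices to [p]. /puduudiepwerhob/ → puduudiepwerhop.

puduudiepwerhop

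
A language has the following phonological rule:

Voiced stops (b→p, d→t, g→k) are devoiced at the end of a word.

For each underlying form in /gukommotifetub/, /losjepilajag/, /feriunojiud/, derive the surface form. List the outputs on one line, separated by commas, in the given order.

gukommotifetup, losjepilajak, feriunojiut

/gukommotifetub/: /b/ is a voiced stop in word-final position, so it devoices to [p]. → [gukommotifetup].
/losjepilajag/: /g/ is a voiced stop in word-final position, so it devoices to [k]. → [losjepilajak].
/feriunojiud/: /d/ is a voiced stop in word-final position, so it devoices to [t]. → [feriunojiut].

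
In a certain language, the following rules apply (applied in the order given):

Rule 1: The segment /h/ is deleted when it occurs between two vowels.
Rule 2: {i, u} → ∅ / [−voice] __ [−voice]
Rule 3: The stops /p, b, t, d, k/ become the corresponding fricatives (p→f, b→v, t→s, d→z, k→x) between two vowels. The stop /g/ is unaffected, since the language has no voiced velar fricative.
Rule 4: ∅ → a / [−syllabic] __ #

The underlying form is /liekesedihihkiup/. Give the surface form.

Rule 1 (intervocalic h-deletion): /h/ occurs between vowels /i/ and /i/, so it deletes. /liekesedihihkiup/ → liekesediihkiup.
Rule 2 (high vowel syncope): no segment meets the environment; /liekesediihkiup/ is unchanged.
Rule 3 (intervocalic spirantization): /k/ is a stop between vowels /e/ and /e/, so it spirantizes to the fricative [x]. /d/ is a stop between vowels /e/ and /i/, so it spirantizes to the fricative [z]. /liekesediihkiup/ → liexeseziihkiup.
Rule 4 (final a-epenthesis): the form ends in the consonant /p/, so [a] is inserted word-finally. /liexeseziihkiup/ → liexeseziihkiupa.

liexeseziihkiupa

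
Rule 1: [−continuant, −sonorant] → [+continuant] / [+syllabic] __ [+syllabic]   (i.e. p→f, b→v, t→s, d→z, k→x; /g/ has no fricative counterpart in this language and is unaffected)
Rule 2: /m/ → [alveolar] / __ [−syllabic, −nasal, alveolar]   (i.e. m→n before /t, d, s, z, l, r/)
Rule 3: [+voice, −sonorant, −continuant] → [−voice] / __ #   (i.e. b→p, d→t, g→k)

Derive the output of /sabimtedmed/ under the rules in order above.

Rule 1 (intervocalic spirantization): /b/ is a stop between vowels /a/ and /i/, so it spirantizes to the fricative [v]. /sabimtedmed/ → savimtedmed.
Rule 2 (nasal place assimilation): /m/ precedes the alveolar consonant /t/, so it assimilates in place to [n]. /savimtedmed/ → savintedmed.
Rule 3 (final devoicing): /d/ is a voiced stop in word-final position, so it devoices to [t]. /savintedmed/ → savintedmet.

savintedmet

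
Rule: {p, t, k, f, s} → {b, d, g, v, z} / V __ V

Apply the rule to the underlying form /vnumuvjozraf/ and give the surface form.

No segment of /vnumuvjozraf/ meets the structural description of the rule, so the form surfaces unchanged.

vnumuvjozraf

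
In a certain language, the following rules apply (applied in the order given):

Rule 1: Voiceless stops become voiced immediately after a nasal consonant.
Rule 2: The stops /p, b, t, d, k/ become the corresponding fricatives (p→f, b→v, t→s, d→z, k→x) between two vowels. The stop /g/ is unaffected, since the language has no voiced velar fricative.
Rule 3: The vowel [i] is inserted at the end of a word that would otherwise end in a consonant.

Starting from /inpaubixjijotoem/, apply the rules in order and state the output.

Rule 1 (post-nasal voicing): /p/ is a voiceless stop immediately after the nasal /n/, so it voices to [b]. /inpaubixjijotoem/ → inbaubixjijotoem.
Rule 2 (intervocalic spirantization): /b/ is a stop between vowels /u/ and /i/, so it spirantizes to the fricative [v]. /t/ is a stop between vowels /o/ and /o/, so it spirantizes to the fricative [s]. /inbaubixjijotoem/ → inbauvixjijosoem.
Rule 3 (final i-epenthesis): the form ends in the consonant /m/, so [i] is inserted word-finally. /inbauvixjijosoem/ → inbauvixjijosoemi.

inbauvixjijosoemi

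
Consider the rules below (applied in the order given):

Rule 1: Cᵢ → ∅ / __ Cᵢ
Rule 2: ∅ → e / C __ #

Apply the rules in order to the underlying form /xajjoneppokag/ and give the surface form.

Rule 1 (degemination): /jj/ is a geminate; the first /j/ deletes. /pp/ is a geminate; the first /p/ deletes. /xajjoneppokag/ → xajonepokag.
Rule 2 (final e-epenthesis): the form ends in the consonant /g/, so [e] is inserted word-finally. /xajonepokag/ → xajonepokage.

xajonepokage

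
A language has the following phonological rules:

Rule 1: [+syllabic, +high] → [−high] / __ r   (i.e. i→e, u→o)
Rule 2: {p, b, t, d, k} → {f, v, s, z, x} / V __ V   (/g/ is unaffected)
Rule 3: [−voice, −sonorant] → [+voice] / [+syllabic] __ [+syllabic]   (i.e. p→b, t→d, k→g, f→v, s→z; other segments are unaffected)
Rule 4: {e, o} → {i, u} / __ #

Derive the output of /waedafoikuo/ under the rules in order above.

Rule 1 (pre-rhotic lowering): no segment meets the environment; /waedafoikuo/ is unchanged.
Rule 2 (intervocalic spirantization): /d/ is a stop between vowels /e/ and /a/, so it spirantizes to the fricative [z]. /k/ is a stop between vowels /i/ and /u/, so it spirantizes to the fricative [x]. /waedafoikuo/ → waezafoixuo.
Rule 3 (intervocalic voicing): /f/ is a voiceless obstruent between vowels /a/ and /o/, so it voices to [v]. /waezafoixuo/ → waezavoixuo.
Rule 4 (final vowel raising): /o/ is a mid vowel in word-final position, so it raises to [u]. /waezavoixuo/ → waezavoixuu.

waezavoixuu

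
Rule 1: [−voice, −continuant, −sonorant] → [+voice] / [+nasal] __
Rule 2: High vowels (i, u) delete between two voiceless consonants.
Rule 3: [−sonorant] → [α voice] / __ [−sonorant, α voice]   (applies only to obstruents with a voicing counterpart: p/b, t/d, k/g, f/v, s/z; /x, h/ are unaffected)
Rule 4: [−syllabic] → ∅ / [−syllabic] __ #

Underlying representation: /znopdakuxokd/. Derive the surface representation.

znobdakxog

Rule 1 (post-nasal voicing): no segment meets the environment; /znopdakuxokd/ is unchanged.
Rule 2 (high vowel syncope): /u/ is a high vowel flanked by voiceless consonants /k/ and /x/, so it deletes. /znopdakuxokd/ → znopdakxokd.
Rule 3 (regressive voicing assimilation): /p/ precedes the voiced obstruent /d/, so it voices to [b] by assimilation. /k/ precedes the voiced obstruent /d/, so it voices to [g] by assimilation. /znopdakxokd/ → znobdakxogd.
Rule 4 (final cluster simplification): /d/ is the second consonant of a word-final cluster /gd/, so it deletes. /znobdakxogd/ → znobdakxog.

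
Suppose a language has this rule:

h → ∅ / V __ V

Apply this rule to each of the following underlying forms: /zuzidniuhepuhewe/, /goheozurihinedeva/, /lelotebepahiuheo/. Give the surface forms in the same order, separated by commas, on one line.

/zuzidniuhepuhewe/: /h/ occurs between vowels /u/ and /e/, so it deletes. /h/ occurs between vowels /u/ and /e/, so it deletes. → [zuzidniuepuewe].
/goheozurihinedeva/: /h/ occurs between vowels /o/ and /e/, so it deletes. /h/ occurs between vowels /i/ and /i/, so it deletes. → [goeozuriinedeva].
/lelotebepahiuheo/: /h/ occurs between vowels /a/ and /i/, so it deletes. /h/ occurs between vowels /u/ and /e/, so it deletes. → [lelotebepaiueo].

zuzidniuepuewe, goeozuriinedeva, lelotebepaiueo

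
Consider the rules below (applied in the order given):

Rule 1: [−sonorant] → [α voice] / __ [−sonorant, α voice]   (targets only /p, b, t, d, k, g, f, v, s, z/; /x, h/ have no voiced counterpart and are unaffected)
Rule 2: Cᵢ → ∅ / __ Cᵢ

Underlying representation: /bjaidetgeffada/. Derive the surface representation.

bjaidedgefada

Rule 1 (regressive voicing assimilation): /t/ precedes the voiced obstruent /g/, so it voices to [d] by assimilation. /bjaidetgeffada/ → bjaidedgeffada.
Rule 2 (degemination): /ff/ is a geminate; the first /f/ deletes. /bjaidedgeffada/ → bjaidedgefada.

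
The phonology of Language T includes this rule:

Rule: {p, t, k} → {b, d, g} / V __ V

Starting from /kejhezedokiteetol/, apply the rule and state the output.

kejhezedogideedol

Scanning /kejhezedokiteetol/: /k/ at position 1 is not in the conditioning environment; /k/ is a voiceless stop between vowels /o/ and /i/, so it voices to [g]; /t/ is a voiceless stop between vowels /i/ and /e/, so it voices to [d]; /t/ is a voiceless stop between vowels /e/ and /o/, so it voices to [d].
Result: [kejhezedogideedol].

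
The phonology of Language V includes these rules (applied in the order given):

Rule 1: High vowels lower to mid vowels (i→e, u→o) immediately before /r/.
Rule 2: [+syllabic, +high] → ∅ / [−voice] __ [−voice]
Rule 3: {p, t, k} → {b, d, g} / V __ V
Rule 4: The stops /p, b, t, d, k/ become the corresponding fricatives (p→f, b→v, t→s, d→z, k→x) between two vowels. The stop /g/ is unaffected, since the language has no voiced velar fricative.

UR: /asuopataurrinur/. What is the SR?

Rule 1 (pre-rhotic lowering): /u/ is a high vowel immediately before /r/, so it lowers to [o]. /u/ is a high vowel immediately before /r/, so it lowers to [o]. /asuopataurrinur/ → asuopataorrinor.
Rule 2 (high vowel syncope): no segment meets the environment; /asuopataorrinor/ is unchanged.
Rule 3 (intervocalic voicing): /p/ is a voiceless stop between vowels /o/ and /a/, so it voices to [b]. /t/ is a voiceless stop between vowels /a/ and /a/, so it voices to [d]. /asuopataorrinor/ → asuobadaorrinor.
Rule 4 (intervocalic spirantization): /b/ is a stop between vowels /o/ and /a/, so it spirantizes to the fricative [v]. /d/ is a stop between vowels /a/ and /a/, so it spirantizes to the fricative [z]. /asuobadaorrinor/ → asuovazaorrinor.

asuovazaorrinor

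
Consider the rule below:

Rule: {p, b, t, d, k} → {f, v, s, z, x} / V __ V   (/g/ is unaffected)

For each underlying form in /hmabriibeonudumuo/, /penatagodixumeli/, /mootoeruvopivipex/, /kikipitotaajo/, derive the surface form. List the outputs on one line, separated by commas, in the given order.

/hmabriibeonudumuo/: /b/ is a stop between vowels /i/ and /e/, so it spirantizes to the fricative [v]. /d/ is a stop between vowels /u/ and /u/, so it spirantizes to the fricative [z]. → [hmabriiveonuzumuo].
/penatagodixumeli/: /t/ is a stop between vowels /a/ and /a/, so it spirantizes to the fricative [s]. /d/ is a stop between vowels /o/ and /i/, so it spirantizes to the fricative [z]. → [penasagozixumeli].
/mootoeruvopivipex/: /t/ is a stop between vowels /o/ and /o/, so it spirantizes to the fricative [s]. /p/ is a stop between vowels /o/ and /i/, so it spirantizes to the fricative [f]. /p/ is a stop between vowels /i/ and /e/, so it spirantizes to the fricative [f]. → [moosoeruvofivifex].
/kikipitotaajo/: /k/ is a stop between vowels /i/ and /i/, so it spirantizes to the fricative [x]. /p/ is a stop between vowels /i/ and /i/, so it spirantizes to the fricative [f]. /t/ is a stop between vowels /i/ and /o/, so it spirantizes to the fricative [s]. /t/ is a stop between vowels /o/ and /a/, so it spirantizes to the fricative [s]. → [kixifisosaajo].

hmabriiveonuzumuo, penasagozixumeli, moosoeruvofivifex, kixifisosaajo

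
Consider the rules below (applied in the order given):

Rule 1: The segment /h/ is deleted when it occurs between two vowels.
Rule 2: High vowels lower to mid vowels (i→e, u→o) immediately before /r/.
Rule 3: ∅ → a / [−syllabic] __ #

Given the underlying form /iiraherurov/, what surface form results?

Rule 1 (intervocalic h-deletion): /h/ occurs between vowels /a/ and /e/, so it deletes. /iiraherurov/ → iiraerurov.
Rule 2 (pre-rhotic lowering): /i/ is a high vowel immediately before /r/, so it lowers to [e]. /u/ is a high vowel immediately before /r/, so it lowers to [o]. /iiraerurov/ → ieraerorov.
Rule 3 (final a-epenthesis): the form ends in the consonant /v/, so [a] is inserted word-finally. /ieraerorov/ → ieraerorova.

ieraerorova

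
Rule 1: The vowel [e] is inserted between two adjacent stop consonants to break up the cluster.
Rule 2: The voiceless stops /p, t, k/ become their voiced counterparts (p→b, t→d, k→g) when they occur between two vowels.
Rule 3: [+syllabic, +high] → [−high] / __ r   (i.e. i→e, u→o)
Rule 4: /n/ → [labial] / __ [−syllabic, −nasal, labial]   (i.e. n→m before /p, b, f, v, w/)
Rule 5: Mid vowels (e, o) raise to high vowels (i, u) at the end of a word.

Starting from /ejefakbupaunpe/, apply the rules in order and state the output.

ejefagebubaumpi

Rule 1 (stop-cluster e-epenthesis): /k/ and /b/ form a stop–stop cluster, so [e] is inserted between them. /ejefakbupaunpe/ → ejefakebupaunpe.
Rule 2 (intervocalic voicing): /k/ is a voiceless stop between vowels /a/ and /e/, so it voices to [g]. /p/ is a voiceless stop between vowels /u/ and /a/, so it voices to [b]. /ejefakebupaunpe/ → ejefagebubaunpe.
Rule 3 (pre-rhotic lowering): no segment meets the environment; /ejefagebubaunpe/ is unchanged.
Rule 4 (nasal place assimilation): /n/ precedes the labial consonant /p/, so it assimilates in place to [m]. /ejefagebubaunpe/ → ejefagebubaumpe.
Rule 5 (final vowel raising): /e/ is a mid vowel in word-final position, so it raises to [i]. /ejefagebubaumpe/ → ejefagebubaumpi.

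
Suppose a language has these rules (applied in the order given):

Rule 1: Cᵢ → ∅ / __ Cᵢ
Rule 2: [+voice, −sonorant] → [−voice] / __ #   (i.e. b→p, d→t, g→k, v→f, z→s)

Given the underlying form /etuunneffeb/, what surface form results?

Rule 1 (degemination): /nn/ is a geminate; the first /n/ deletes. /ff/ is a geminate; the first /f/ deletes. /etuunneffeb/ → etuunefeb.
Rule 2 (final devoicing): /b/ is a voiced obstruent in word-final position, so it devoices to [p]. /etuunefeb/ → etuunefep.

etuunefep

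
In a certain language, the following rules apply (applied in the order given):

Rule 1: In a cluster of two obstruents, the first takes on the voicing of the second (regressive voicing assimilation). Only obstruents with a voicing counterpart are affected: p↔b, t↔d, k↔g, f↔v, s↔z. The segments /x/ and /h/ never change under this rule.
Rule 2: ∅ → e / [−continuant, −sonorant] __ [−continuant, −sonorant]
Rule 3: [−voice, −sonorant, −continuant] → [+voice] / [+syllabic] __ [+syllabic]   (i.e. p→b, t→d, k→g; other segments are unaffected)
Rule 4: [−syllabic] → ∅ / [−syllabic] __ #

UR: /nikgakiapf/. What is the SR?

Rule 1 (regressive voicing assimilation): /k/ precedes the voiced obstruent /g/, so it voices to [g] by assimilation. /nikgakiapf/ → niggakiapf.
Rule 2 (stop-cluster e-epenthesis): /g/ and /g/ form a stop–stop cluster, so [e] is inserted between them. /niggakiapf/ → nigegakiapf.
Rule 3 (intervocalic voicing): /k/ is a voiceless stop between vowels /a/ and /i/, so it voices to [g]. /nigegakiapf/ → nigegagiapf.
Rule 4 (final cluster simplification): /f/ is the second consonant of a word-final cluster /pf/, so it deletes. /nigegagiapf/ → nigegagiap.

nigegagiap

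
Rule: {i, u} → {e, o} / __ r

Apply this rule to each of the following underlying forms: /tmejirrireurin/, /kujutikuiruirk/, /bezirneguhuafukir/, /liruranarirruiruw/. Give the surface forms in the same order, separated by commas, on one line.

tmejerrereorin, kujutikueruerk, bezerneguhuafuker, leroranarerrueruw

/tmejirrireurin/: /i/ is a high vowel immediately before /r/, so it lowers to [e]. /i/ is a high vowel immediately before /r/, so it lowers to [e]. /u/ is a high vowel immediately before /r/, so it lowers to [o]. → [tmejerrereorin].
/kujutikuiruirk/: /i/ is a high vowel immediately before /r/, so it lowers to [e]. /i/ is a high vowel immediately before /r/, so it lowers to [e]. → [kujutikueruerk].
/bezirneguhuafukir/: /i/ is a high vowel immediately before /r/, so it lowers to [e]. /i/ is a high vowel immediately before /r/, so it lowers to [e]. → [bezerneguhuafuker].
/liruranarirruiruw/: /i/ is a high vowel immediately before /r/, so it lowers to [e]. /u/ is a high vowel immediately before /r/, so it lowers to [o]. /i/ is a high vowel immediately before /r/, so it lowers to [e]. /i/ is a high vowel immediately before /r/, so it lowers to [e]. → [leroranarerrueruw].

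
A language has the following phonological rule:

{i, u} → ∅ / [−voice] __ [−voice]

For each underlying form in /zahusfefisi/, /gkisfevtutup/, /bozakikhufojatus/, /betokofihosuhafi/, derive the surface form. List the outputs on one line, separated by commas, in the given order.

zahsfefsi, gksfevttp, bozakkhfojats, betokofhoshafi

/zahusfefisi/: /u/ is a high vowel flanked by voiceless consonants /h/ and /s/, so it deletes. /i/ is a high vowel flanked by voiceless consonants /f/ and /s/, so it deletes. → [zahsfefsi].
/gkisfevtutup/: /i/ is a high vowel flanked by voiceless consonants /k/ and /s/, so it deletes. /u/ is a high vowel flanked by voiceless consonants /t/ and /t/, so it deletes. /u/ is a high vowel flanked by voiceless consonants /t/ and /p/, so it deletes. → [gksfevttp].
/bozakikhufojatus/: /i/ is a high vowel flanked by voiceless consonants /k/ and /k/, so it deletes. /u/ is a high vowel flanked by voiceless consonants /h/ and /f/, so it deletes. /u/ is a high vowel flanked by voiceless consonants /t/ and /s/, so it deletes. → [bozakkhfojats].
/betokofihosuhafi/: /i/ is a high vowel flanked by voiceless consonants /f/ and /h/, so it deletes. /u/ is a high vowel flanked by voiceless consonants /s/ and /h/, so it deletes. → [betokofhoshafi].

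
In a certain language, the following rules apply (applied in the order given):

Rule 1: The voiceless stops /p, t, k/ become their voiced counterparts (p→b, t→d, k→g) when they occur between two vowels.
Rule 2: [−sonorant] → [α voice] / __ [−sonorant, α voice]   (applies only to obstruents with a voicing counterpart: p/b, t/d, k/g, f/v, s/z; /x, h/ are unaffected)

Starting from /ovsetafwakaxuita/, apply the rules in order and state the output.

ofsedafwagaxuida

Rule 1 (intervocalic voicing): /t/ is a voiceless stop between vowels /e/ and /a/, so it voices to [d]. /k/ is a voiceless stop between vowels /a/ and /a/, so it voices to [g]. /t/ is a voiceless stop between vowels /i/ and /a/, so it voices to [d]. /ovsetafwakaxuita/ → ovsedafwagaxuida.
Rule 2 (regressive voicing assimilation): /v/ precedes the voiceless obstruent /s/, so it devoices to [f] by assimilation. /ovsedafwagaxuida/ → ofsedafwagaxuida.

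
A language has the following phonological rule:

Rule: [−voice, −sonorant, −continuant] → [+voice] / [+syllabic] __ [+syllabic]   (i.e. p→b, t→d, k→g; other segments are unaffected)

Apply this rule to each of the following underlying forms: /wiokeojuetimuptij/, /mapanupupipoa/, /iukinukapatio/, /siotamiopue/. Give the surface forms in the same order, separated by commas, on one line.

wiogeojuedimuptij, mabanububiboa, iuginugabadio, siodamiobue

/wiokeojuetimuptij/: /k/ is a voiceless stop between vowels /o/ and /e/, so it voices to [g]. /t/ is a voiceless stop between vowels /e/ and /i/, so it voices to [d]. → [wiogeojuedimuptij].
/mapanupupipoa/: /p/ is a voiceless stop between vowels /a/ and /a/, so it voices to [b]. /p/ is a voiceless stop between vowels /u/ and /u/, so it voices to [b]. /p/ is a voiceless stop between vowels /u/ and /i/, so it voices to [b]. /p/ is a voiceless stop between vowels /i/ and /o/, so it voices to [b]. → [mabanububiboa].
/iukinukapatio/: /k/ is a voiceless stop between vowels /u/ and /i/, so it voices to [g]. /k/ is a voiceless stop between vowels /u/ and /a/, so it voices to [g]. /p/ is a voiceless stop between vowels /a/ and /a/, so it voices to [b]. /t/ is a voiceless stop between vowels /a/ and /i/, so it voices to [d]. → [iuginugabadio].
/siotamiopue/: /t/ is a voiceless stop between vowels /o/ and /a/, so it voices to [d]. /p/ is a voiceless stop between vowels /o/ and /u/, so it voices to [b]. → [siodamiobue].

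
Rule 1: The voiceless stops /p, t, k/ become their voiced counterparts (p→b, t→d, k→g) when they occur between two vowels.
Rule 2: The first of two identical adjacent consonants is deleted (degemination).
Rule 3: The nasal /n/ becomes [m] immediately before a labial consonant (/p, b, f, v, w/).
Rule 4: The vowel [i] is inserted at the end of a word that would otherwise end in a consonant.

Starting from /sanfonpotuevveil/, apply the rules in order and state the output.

Rule 1 (intervocalic voicing): /t/ is a voiceless stop between vowels /o/ and /u/, so it voices to [d]. /sanfonpotuevveil/ → sanfonpoduevveil.
Rule 2 (degemination): /vv/ is a geminate; the first /v/ deletes. /sanfonpoduevveil/ → sanfonpodueveil.
Rule 3 (nasal place assimilation): /n/ precedes the labial consonant /f/, so it assimilates in place to [m]. /n/ precedes the labial consonant /p/, so it assimilates in place to [m]. /sanfonpodueveil/ → samfompodueveil.
Rule 4 (final i-epenthesis): the form ends in the consonant /l/, so [i] is inserted word-finally. /samfompodueveil/ → samfompodueveili.

samfompodueveili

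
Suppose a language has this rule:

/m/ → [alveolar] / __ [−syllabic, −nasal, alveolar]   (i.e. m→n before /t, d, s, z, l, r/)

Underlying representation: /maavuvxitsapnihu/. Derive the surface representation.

No segment of /maavuvxitsapnihu/ meets the structural description of the rule, so the form surfaces unchanged.

maavuvxitsapnihu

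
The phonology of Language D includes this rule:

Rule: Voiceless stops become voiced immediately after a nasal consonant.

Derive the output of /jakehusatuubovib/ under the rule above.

jakehusatuubovib

No segment of /jakehusatuubovib/ meets the structural description of the rule, so the form surfaces unchanged.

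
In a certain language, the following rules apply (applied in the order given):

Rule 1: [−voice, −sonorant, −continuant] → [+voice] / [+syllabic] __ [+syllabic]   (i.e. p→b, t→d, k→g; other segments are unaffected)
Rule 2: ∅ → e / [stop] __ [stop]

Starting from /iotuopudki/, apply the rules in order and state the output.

ioduobudeki

Rule 1 (intervocalic voicing): /t/ is a voiceless stop between vowels /o/ and /u/, so it voices to [d]. /p/ is a voiceless stop between vowels /o/ and /u/, so it voices to [b]. /iotuopudki/ → ioduobudki.
Rule 2 (stop-cluster e-epenthesis): /d/ and /k/ form a stop–stop cluster, so [e] is inserted between them. /ioduobudki/ → ioduobudeki.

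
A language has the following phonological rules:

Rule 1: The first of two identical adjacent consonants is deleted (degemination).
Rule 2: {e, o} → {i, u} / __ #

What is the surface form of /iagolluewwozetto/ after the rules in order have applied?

iagoluewozetu

Rule 1 (degemination): /ll/ is a geminate; the first /l/ deletes. /ww/ is a geminate; the first /w/ deletes. /tt/ is a geminate; the first /t/ deletes. /iagolluewwozetto/ → iagoluewozeto.
Rule 2 (final vowel raising): /o/ is a mid vowel in word-final position, so it raises to [u]. /iagoluewozeto/ → iagoluewozetu.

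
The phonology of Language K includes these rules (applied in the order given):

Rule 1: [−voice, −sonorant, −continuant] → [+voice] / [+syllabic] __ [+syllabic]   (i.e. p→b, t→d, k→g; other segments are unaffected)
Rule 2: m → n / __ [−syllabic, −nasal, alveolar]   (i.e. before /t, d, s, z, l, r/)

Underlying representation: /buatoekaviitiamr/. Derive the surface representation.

buadoegaviidianr

Rule 1 (intervocalic voicing): /t/ is a voiceless stop between vowels /a/ and /o/, so it voices to [d]. /k/ is a voiceless stop between vowels /e/ and /a/, so it voices to [g]. /t/ is a voiceless stop between vowels /i/ and /i/, so it voices to [d]. /buatoekaviitiamr/ → buadoegaviidiamr.
Rule 2 (nasal place assimilation): /m/ precedes the alveolar consonant /r/, so it assimilates in place to [n]. /buadoegaviidiamr/ → buadoegaviidianr.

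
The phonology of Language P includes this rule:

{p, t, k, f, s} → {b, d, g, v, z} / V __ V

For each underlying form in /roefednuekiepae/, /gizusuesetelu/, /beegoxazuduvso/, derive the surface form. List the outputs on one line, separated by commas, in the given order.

/roefednuekiepae/: /f/ is a voiceless obstruent between vowels /e/ and /e/, so it voices to [v]. /k/ is a voiceless obstruent between vowels /e/ and /i/, so it voices to [g]. /p/ is a voiceless obstruent between vowels /e/ and /a/, so it voices to [b]. → [roevednuegiebae].
/gizusuesetelu/: /s/ is a voiceless obstruent between vowels /u/ and /u/, so it voices to [z]. /s/ is a voiceless obstruent between vowels /e/ and /e/, so it voices to [z]. /t/ is a voiceless obstruent between vowels /e/ and /e/, so it voices to [d]. → [gizuzuezedelu].
/beegoxazuduvso/: the rule's environment is not met; surfaces unchanged as [beegoxazuduvso].

roevednuegiebae, gizuzuezedelu, beegoxazuduvso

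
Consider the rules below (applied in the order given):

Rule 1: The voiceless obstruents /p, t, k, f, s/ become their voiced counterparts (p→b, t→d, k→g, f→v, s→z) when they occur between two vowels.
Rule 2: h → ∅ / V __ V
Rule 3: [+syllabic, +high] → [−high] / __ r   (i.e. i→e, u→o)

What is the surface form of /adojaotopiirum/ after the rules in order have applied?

Rule 1 (intervocalic voicing): /t/ is a voiceless obstruent between vowels /o/ and /o/, so it voices to [d]. /p/ is a voiceless obstruent between vowels /o/ and /i/, so it voices to [b]. /adojaotopiirum/ → adojaodobiirum.
Rule 2 (intervocalic h-deletion): no segment meets the environment; /adojaodobiirum/ is unchanged.
Rule 3 (pre-rhotic lowering): /i/ is a high vowel immediately before /r/, so it lowers to [e]. /adojaodobiirum/ → adojaodobierum.

adojaodobierum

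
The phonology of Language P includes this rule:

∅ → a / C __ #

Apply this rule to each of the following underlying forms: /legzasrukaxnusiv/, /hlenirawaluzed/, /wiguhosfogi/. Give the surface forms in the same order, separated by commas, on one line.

legzasrukaxnusiva, hlenirawaluzeda, wiguhosfogi

/legzasrukaxnusiv/: the form ends in the consonant /v/, so [a] is inserted word-finally. → [legzasrukaxnusiva].
/hlenirawaluzed/: the form ends in the consonant /d/, so [a] is inserted word-finally. → [hlenirawaluzeda].
/wiguhosfogi/: the rule's environment is not met; surfaces unchanged as [wiguhosfogi].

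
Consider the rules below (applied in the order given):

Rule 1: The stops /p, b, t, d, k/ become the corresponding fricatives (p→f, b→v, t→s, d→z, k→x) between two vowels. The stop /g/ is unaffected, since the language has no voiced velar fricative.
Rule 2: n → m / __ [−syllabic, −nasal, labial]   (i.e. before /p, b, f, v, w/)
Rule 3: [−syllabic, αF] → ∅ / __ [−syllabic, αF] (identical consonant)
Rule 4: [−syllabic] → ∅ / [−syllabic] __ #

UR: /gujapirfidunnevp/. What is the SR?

gujafirfizunev

Rule 1 (intervocalic spirantization): /p/ is a stop between vowels /a/ and /i/, so it spirantizes to the fricative [f]. /d/ is a stop between vowels /i/ and /u/, so it spirantizes to the fricative [z]. /gujapirfidunnevp/ → gujafirfizunnevp.
Rule 2 (nasal place assimilation): no segment meets the environment; /gujafirfizunnevp/ is unchanged.
Rule 3 (degemination): /nn/ is a geminate; the first /n/ deletes. /gujafirfizunnevp/ → gujafirfizunevp.
Rule 4 (final cluster simplification): /p/ is the second consonant of a word-final cluster /vp/, so it deletes. /gujafirfizunevp/ → gujafirfizunev.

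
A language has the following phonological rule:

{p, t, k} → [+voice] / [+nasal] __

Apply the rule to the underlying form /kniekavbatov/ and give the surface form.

kniekavbatov

No segment of /kniekavbatov/ meets the structural description of the rule, so the form surfaces unchanged.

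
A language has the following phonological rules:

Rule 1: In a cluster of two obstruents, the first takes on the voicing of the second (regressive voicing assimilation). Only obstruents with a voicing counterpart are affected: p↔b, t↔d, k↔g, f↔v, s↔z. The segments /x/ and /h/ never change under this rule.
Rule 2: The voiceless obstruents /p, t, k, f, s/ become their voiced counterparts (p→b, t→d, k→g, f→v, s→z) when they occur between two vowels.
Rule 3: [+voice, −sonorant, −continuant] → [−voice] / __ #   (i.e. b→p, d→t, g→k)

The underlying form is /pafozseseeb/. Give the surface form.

pavossezeep

Rule 1 (regressive voicing assimilation): /z/ precedes the voiceless obstruent /s/, so it devoices to [s] by assimilation. /pafozseseeb/ → pafosseseeb.
Rule 2 (intervocalic voicing): /f/ is a voiceless obstruent between vowels /a/ and /o/, so it voices to [v]. /s/ is a voiceless obstruent between vowels /e/ and /e/, so it voices to [z]. /pafosseseeb/ → pavossezeeb.
Rule 3 (final devoicing): /b/ is a voiced stop in word-final position, so it devoices to [p]. /pavossezeeb/ → pavossezeep.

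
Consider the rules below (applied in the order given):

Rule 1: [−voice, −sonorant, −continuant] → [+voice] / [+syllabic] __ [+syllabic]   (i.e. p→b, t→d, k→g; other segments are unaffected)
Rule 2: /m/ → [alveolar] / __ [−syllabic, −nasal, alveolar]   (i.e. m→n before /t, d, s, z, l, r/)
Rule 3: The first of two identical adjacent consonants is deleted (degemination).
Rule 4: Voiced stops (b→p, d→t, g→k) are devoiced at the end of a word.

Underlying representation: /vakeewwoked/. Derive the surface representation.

Rule 1 (intervocalic voicing): /k/ is a voiceless stop between vowels /a/ and /e/, so it voices to [g]. /k/ is a voiceless stop between vowels /o/ and /e/, so it voices to [g]. /vakeewwoked/ → vageewwoged.
Rule 2 (nasal place assimilation): no segment meets the environment; /vageewwoged/ is unchanged.
Rule 3 (degemination): /ww/ is a geminate; the first /w/ deletes. /vageewwoged/ → vageewoged.
Rule 4 (final devoicing): /d/ is a voiced stop in word-final position, so it devoices to [t]. /vageewoged/ → vageewoget.

vageewoget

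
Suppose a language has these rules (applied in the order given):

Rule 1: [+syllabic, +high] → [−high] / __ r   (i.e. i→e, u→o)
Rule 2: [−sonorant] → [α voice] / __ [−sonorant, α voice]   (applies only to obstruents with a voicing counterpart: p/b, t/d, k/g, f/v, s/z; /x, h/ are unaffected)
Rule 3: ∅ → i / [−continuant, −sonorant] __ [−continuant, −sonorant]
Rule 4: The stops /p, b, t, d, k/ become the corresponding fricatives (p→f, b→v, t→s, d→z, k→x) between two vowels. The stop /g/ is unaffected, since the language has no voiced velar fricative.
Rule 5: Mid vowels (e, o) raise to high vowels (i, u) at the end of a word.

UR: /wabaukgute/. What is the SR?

Rule 1 (pre-rhotic lowering): no segment meets the environment; /wabaukgute/ is unchanged.
Rule 2 (regressive voicing assimilation): /k/ precedes the voiced obstruent /g/, so it voices to [g] by assimilation. /wabaukgute/ → wabauggute.
Rule 3 (stop-cluster i-epenthesis): /g/ and /g/ form a stop–stop cluster, so [i] is inserted between them. /wabauggute/ → wabaugigute.
Rule 4 (intervocalic spirantization): /b/ is a stop between vowels /a/ and /a/, so it spirantizes to the fricative [v]. /t/ is a stop between vowels /u/ and /e/, so it spirantizes to the fricative [s]. /wabaugigute/ → wavaugiguse.
Rule 5 (final vowel raising): /e/ is a mid vowel in word-final position, so it raises to [i]. /wavaugiguse/ → wavaugigusi.

wavaugigusi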